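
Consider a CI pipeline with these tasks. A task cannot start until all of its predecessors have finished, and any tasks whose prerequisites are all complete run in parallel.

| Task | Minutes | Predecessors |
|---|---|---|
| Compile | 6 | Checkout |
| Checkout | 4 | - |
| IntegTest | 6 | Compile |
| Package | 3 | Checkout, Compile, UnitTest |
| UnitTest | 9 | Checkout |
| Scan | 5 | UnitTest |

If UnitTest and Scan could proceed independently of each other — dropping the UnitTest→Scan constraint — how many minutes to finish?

Original critical path: Checkout→UnitTest→Scan = 4+9+5 = 18 ⇒ 18 minutes.
Without UnitTest→Scan, Scan's earliest start moves from 13 to 0.
New critical path: Checkout→Compile→IntegTest = 4+6+6 = 16 ⇒ 16 minutes.

16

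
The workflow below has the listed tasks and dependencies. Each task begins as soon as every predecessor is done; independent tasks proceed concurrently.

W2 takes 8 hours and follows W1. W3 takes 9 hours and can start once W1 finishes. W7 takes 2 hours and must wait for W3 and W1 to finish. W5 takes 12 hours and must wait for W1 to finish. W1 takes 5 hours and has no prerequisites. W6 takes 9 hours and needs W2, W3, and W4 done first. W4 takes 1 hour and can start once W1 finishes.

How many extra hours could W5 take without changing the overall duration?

6

W1→W3→W6 = 5+9+9 = 23 sets the makespan at 23 hours.
The longest chain containing W5 totals 17 hours.
So W5 can slip 23 − 17 = 6 hours.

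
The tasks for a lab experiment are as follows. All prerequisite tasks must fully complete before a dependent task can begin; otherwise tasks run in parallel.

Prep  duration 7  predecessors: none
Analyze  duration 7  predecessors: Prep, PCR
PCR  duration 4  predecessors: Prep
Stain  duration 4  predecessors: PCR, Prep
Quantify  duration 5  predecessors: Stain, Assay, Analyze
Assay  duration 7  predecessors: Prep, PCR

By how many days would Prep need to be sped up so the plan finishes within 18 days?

Current finish: 23 days; target: 18.
Prep is on every critical path, so each day cut from Prep cuts the finish by one (this holds down to a finish of 17).
Need 23 − 18 = 5 days off Prep → Prep becomes 2 days, finish becomes 18.

5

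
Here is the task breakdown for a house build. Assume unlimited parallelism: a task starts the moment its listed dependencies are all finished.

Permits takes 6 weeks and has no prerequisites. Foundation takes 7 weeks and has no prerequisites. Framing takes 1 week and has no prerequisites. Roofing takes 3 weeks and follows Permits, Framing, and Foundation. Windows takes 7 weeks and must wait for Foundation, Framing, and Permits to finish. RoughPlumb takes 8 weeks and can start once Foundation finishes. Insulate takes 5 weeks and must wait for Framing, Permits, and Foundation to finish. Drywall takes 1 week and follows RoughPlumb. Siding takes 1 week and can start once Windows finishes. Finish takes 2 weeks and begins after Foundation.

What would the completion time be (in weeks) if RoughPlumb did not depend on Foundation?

Before: longest chain Foundation→RoughPlumb→Drywall = 7+8+1 = 16, finish 16.
Without Foundation→RoughPlumb, RoughPlumb's earliest start moves from 7 to 0.
New critical path: Foundation→Windows→Siding = 7+7+1 = 15 ⇒ 15 weeks.

15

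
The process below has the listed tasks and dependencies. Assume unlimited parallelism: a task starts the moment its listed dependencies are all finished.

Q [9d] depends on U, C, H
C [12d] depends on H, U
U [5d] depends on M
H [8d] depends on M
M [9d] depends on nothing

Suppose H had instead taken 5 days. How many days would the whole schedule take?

Actual critical path: M→H→C→Q = 9+8+12+9 = 38 ⇒ 38 days.
H is on the critical path; changing it to 5 makes that path 35 days.
New critical path: M→U→C→Q = 9+5+12+9 = 35 ⇒ 35 days.

35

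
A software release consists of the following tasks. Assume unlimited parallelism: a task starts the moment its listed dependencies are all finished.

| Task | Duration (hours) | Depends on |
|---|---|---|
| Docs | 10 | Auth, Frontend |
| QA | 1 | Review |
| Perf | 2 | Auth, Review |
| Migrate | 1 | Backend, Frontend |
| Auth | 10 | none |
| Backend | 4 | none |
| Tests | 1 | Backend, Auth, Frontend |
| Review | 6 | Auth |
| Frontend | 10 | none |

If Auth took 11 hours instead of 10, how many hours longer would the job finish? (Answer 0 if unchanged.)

1

The binding path is Auth→Docs = 10+10 = 20; finish at 20 hours.
Auth lies on that path, so at 11 hours the path becomes 21 hours.
No other chain overtakes it, so the finish is 21 hours.
Change in finish: 21 − 20 = +1 hours.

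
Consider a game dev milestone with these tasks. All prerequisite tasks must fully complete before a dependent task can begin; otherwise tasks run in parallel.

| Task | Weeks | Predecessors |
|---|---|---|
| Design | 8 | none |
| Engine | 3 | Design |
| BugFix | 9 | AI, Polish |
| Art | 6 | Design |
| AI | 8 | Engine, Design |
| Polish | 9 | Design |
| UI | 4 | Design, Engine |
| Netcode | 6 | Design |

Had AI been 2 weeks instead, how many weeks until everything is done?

Actual critical path: Design→Engine→AI→BugFix = 8+3+8+9 = 28 ⇒ 28 weeks.
AI lies on that path, so at 2 weeks the path becomes 22 weeks.
The binding chain switches to Design→Polish→BugFix = 8+9+9 = 26; finish 26 weeks.

26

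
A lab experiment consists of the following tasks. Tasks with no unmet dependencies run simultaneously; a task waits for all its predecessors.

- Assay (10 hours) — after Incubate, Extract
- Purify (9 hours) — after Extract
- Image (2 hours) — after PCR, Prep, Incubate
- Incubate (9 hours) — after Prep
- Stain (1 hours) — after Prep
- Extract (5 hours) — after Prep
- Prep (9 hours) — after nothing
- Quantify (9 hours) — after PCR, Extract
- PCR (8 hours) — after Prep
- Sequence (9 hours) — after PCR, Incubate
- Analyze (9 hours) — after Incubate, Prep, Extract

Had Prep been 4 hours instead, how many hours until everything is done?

23

As given, the longest chain is Prep→Incubate→Assay = 9+9+10 = 28, so the finish is 28 hours.
Prep is on the critical path; changing it to 4 makes that path 23 hours.
That remains the longest chain; total 23 hours.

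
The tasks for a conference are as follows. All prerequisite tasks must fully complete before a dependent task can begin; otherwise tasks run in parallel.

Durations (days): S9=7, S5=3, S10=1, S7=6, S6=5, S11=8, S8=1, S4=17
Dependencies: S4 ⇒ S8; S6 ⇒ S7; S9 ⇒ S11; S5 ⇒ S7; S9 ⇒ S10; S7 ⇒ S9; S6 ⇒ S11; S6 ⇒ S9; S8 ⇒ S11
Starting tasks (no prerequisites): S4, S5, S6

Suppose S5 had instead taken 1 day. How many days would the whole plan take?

Actual critical path: S4→S8→S11 = 17+1+8 = 26 ⇒ 26 days.
S5 has 2 days of float (longest path through it is 24).
That remains the longest chain; total 26 days.

26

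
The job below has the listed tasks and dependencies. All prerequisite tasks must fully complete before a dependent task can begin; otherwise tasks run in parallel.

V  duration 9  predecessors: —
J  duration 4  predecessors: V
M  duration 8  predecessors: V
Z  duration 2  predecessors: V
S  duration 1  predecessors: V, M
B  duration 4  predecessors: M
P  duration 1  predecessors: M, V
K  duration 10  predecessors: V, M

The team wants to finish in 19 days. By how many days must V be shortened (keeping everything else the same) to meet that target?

8

Current finish: 27 days; target: 19.
V is on every critical path, so each day cut from V cuts the finish by one (this holds down to a finish of 19).
Need 27 − 19 = 8 days off V → V becomes 1 day, finish becomes 19.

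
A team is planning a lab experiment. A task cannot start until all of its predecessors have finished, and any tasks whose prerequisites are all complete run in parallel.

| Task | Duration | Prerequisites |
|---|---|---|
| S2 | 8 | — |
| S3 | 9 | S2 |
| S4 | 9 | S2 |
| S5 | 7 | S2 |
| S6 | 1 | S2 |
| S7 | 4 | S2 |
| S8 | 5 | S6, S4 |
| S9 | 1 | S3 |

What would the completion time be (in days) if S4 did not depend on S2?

18

With the dependency in place, S2→S4→S8 = 8+9+5 = 22 sets the finish at 22 days.
Without S2→S4, S4's earliest start moves from 8 to 0.
New critical path: S2→S3→S9 = 8+9+1 = 18 ⇒ 18 days.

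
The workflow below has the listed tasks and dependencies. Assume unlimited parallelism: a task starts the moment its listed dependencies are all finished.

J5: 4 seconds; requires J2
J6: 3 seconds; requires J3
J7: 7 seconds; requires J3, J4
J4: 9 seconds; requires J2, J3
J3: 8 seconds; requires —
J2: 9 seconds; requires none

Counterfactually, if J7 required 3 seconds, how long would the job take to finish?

Critical path before the change: J2→J4→J7 = 9+9+7 = 25 giving 25 seconds.
J7 lies on that path, so at 3 seconds the path becomes 21 seconds.
The critical path is still J2→J4→J7; finish is now 21 seconds.

21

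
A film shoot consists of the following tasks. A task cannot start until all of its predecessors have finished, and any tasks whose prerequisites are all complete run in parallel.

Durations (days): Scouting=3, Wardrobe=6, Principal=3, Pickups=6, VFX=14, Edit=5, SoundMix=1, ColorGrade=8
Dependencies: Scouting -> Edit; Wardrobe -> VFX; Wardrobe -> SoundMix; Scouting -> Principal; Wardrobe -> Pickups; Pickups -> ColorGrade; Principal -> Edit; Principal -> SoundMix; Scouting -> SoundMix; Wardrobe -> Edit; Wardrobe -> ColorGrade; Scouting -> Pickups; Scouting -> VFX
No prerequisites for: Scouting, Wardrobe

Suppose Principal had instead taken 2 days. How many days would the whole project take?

The binding path is Wardrobe→Pickups→ColorGrade = 6+6+8 = 20; finish at 20 days.
The longest path through Principal is only 11 days, so Principal has float 9.
That remains the longest chain; total 20 days.

20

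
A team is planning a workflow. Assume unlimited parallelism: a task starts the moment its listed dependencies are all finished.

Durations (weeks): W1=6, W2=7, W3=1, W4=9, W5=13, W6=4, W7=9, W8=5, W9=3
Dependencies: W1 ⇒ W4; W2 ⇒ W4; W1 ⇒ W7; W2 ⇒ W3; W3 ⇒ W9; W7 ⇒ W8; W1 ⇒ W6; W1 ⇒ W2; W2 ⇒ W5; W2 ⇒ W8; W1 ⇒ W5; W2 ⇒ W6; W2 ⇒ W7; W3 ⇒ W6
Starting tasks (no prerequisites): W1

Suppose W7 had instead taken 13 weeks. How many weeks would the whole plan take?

Critical path before the change: W1→W2→W7→W8 = 6+7+9+5 = 27 giving 27 weeks.
W7 lies on that path, so at 13 weeks the path becomes 31 weeks.
No other chain overtakes it, so the finish is 31 weeks.

31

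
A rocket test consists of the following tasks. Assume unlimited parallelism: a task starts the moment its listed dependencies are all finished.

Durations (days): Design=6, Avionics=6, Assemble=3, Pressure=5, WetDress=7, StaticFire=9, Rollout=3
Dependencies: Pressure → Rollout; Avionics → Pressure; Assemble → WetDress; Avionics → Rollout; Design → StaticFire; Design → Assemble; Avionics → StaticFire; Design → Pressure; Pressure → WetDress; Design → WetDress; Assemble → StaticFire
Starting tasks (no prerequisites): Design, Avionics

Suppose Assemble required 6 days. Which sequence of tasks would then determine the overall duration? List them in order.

Actual critical path: Design→Assemble→StaticFire = 6+3+9 = 18 ⇒ 18 days.
Since Assemble is critical, the +3 change carries straight to that chain (now 21 days).
The critical path is still Design→Assemble→StaticFire; finish is now 21 days.

Design, Assemble, StaticFire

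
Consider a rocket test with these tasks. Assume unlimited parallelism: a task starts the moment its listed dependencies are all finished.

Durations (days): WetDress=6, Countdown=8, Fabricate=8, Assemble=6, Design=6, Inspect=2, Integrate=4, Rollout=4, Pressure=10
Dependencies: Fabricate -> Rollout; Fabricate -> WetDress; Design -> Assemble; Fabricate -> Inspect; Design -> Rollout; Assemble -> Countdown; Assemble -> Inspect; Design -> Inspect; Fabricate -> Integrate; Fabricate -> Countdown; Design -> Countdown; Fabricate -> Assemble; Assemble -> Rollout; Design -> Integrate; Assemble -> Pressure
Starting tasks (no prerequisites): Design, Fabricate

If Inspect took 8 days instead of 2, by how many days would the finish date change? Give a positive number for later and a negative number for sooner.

Actual critical path: Fabricate→Assemble→Pressure = 8+6+10 = 24 ⇒ 24 days.
The longest path through Inspect is only 16 days, so Inspect has float 8.
No other chain overtakes it, so the finish is 24 days.
Change in finish: 24 − 24 = +0 days.

0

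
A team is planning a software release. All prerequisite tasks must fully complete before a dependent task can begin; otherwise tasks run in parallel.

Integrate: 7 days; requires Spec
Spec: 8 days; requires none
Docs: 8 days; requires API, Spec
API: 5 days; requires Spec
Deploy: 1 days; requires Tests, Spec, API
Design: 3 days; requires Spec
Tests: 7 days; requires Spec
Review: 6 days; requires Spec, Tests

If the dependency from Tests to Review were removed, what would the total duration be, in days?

21

With the dependency in place, Spec→API→Docs = 8+5+8 = 21 sets the finish at 21 days.
Without Tests→Review, Review's earliest start moves from 15 to 8.
New critical path: Spec→API→Docs = 8+5+8 = 21 ⇒ 21 days.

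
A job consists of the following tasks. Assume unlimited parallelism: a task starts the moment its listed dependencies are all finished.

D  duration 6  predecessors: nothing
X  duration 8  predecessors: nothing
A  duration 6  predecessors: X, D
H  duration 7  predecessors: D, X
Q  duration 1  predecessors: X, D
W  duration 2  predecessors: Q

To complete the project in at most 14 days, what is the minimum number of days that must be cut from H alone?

Current finish: 15 days; target: 14.
H is on every critical path, so each day cut from H cuts the finish by one (this holds down to a finish of 14).
Need 15 − 14 = 1 day off H → H becomes 6 days, finish becomes 14.

1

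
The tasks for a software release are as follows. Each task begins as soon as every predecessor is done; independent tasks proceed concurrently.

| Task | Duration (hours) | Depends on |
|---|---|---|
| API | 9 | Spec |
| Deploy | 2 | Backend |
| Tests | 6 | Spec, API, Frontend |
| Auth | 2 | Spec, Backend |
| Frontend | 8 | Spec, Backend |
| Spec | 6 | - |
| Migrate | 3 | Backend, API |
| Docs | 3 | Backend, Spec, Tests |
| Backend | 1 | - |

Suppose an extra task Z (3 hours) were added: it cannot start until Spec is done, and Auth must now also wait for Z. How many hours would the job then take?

24

Originally the job takes 24 hours.
With Z inserted, Auth now waits for max(Spec, Backend, Z).
New critical path: Spec→API→Tests→Docs = 6+9+6+3 = 24 ⇒ 24 hours.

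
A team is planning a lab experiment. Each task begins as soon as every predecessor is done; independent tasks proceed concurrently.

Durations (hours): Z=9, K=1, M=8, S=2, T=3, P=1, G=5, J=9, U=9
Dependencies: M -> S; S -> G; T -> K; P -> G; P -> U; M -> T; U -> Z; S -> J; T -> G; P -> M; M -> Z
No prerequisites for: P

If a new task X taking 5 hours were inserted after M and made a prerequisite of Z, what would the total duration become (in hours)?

23

Originally the lab experiment takes 20 hours.
With X inserted, Z now waits for max(U, M, X).
New critical path: P→M→X→Z = 1+8+5+9 = 23 ⇒ 23 hours.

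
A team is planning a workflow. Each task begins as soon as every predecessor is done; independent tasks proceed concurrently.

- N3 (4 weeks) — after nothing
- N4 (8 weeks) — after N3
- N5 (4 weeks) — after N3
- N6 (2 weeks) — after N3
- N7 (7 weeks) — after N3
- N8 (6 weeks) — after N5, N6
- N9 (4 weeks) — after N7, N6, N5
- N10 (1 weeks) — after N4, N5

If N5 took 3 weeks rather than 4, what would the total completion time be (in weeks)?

Critical path before the change: N3→N7→N9 = 4+7+4 = 15 giving 15 weeks.
N5 has 1 week of float (longest path through it is 14).
The critical path is still N3→N7→N9; finish is now 15 weeks.

15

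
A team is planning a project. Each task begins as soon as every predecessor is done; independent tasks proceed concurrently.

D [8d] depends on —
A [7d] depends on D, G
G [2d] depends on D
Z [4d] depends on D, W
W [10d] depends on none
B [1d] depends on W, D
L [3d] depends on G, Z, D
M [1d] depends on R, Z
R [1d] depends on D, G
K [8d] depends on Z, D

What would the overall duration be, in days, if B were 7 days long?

Critical path before the change: W→Z→K = 10+4+8 = 22 giving 22 days.
B is off the critical path — its longest chain is 11 days, giving 11 of slack.
That remains the longest chain; total 22 days.

22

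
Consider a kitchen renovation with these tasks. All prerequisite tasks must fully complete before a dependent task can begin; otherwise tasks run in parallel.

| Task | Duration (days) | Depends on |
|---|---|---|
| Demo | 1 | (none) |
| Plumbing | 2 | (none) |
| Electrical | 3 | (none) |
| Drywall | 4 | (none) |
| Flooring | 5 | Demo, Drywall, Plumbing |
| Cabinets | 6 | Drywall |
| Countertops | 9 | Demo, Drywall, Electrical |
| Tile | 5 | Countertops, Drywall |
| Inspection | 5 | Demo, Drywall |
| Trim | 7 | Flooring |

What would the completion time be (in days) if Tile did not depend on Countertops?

With the dependency in place, Drywall→Countertops→Tile = 4+9+5 = 18 sets the finish at 18 days.
Without Countertops→Tile, Tile's earliest start moves from 13 to 4.
After: Drywall→Flooring→Trim = 4+5+7 = 16 → 16 days.

16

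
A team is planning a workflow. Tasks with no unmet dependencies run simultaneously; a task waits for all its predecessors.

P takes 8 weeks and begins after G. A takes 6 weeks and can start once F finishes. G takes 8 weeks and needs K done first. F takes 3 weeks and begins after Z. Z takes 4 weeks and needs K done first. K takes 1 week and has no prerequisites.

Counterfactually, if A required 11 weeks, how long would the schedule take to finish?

As given, the longest chain is K→G→P = 1+8+8 = 17, so the finish is 17 weeks.
A has 3 weeks of float (longest path through it is 14).
Now K→Z→F→A = 1+4+3+11 = 19 is longest, so the finish becomes 19 weeks.

19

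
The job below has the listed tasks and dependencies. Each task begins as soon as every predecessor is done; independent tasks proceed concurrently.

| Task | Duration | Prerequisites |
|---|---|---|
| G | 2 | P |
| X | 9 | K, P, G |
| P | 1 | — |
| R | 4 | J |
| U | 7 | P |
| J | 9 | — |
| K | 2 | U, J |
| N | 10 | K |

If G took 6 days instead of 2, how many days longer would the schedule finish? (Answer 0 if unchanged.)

The binding path is J→K→N = 9+2+10 = 21; finish at 21 days.
G has 9 days of float (longest path through it is 12).
The critical path is still J→K→N; finish is now 21 days.
Change in finish: 21 − 21 = +0 days.

0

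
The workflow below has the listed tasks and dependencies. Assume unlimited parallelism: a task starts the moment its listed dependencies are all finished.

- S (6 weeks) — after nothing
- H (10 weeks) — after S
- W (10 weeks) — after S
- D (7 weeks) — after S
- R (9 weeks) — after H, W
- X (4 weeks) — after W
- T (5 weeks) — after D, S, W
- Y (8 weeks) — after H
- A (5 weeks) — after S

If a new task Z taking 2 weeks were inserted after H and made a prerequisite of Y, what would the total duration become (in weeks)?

26

Originally the plan takes 25 weeks.
With Z inserted, Y now waits for max(H, Z).
New critical path: S→H→Z→Y = 6+10+2+8 = 26 ⇒ 26 weeks.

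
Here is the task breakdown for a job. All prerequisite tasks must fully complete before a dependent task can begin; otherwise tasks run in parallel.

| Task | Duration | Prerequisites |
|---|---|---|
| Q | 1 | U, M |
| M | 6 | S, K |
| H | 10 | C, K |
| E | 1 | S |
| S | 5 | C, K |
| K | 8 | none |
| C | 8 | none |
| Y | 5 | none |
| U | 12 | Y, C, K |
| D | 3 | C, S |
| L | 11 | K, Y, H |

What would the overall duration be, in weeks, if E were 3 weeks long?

29

As given, the longest chain is C→H→L = 8+10+11 = 29, so the finish is 29 weeks.
E has 15 weeks of float (longest path through it is 14).
The critical path is still C→H→L; finish is now 29 weeks.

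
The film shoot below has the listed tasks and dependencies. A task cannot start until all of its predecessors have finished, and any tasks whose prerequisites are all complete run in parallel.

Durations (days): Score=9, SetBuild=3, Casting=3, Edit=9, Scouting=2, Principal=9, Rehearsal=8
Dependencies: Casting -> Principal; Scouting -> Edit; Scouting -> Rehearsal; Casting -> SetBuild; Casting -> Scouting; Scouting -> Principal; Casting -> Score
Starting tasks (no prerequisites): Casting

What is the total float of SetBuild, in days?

8

The longest chain is Casting→Scouting→Principal = 3+2+9 = 14; overall finish 14 days.
The longest chain containing SetBuild totals 6 days.
Slack of SetBuild = 11 − 3 = 8 days.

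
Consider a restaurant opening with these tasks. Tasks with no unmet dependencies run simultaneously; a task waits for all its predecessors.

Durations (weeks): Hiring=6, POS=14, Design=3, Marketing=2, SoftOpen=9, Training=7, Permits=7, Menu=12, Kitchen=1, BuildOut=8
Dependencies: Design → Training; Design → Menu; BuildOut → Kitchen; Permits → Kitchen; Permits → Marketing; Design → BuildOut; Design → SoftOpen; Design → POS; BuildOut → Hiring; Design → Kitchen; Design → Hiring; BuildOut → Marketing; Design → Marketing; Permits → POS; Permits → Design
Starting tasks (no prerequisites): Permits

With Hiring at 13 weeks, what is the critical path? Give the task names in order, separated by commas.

Permits, Design, BuildOut, Hiring

Baseline: Permits→Design→BuildOut→Hiring = 7+3+8+6 = 24 → 24 weeks.
Since Hiring is critical, the +7 change carries straight to that chain (now 31 weeks).
No other chain overtakes it, so the finish is 31 weeks.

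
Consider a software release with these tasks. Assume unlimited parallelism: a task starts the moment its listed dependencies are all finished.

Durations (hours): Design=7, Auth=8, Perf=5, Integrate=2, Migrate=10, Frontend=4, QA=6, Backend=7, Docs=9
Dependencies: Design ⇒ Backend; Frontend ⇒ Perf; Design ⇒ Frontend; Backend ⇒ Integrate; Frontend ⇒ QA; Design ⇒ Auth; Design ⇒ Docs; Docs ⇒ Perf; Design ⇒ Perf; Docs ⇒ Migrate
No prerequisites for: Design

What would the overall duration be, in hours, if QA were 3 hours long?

26

Critical path before the change: Design→Docs→Migrate = 7+9+10 = 26 giving 26 hours.
The longest path through QA is only 17 hours, so QA has float 9.
No other chain overtakes it, so the finish is 26 hours.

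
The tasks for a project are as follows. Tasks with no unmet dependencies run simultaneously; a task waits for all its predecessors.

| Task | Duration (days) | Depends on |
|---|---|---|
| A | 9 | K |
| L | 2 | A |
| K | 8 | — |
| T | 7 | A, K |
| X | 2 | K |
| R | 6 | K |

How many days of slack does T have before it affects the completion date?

K→A→T = 8+9+7 = 24 sets the makespan at 24 days.
Longest path through T: 24 days (earliest finish 24, latest finish 24).
Slack of T = 17 − 17 = 0 days.

0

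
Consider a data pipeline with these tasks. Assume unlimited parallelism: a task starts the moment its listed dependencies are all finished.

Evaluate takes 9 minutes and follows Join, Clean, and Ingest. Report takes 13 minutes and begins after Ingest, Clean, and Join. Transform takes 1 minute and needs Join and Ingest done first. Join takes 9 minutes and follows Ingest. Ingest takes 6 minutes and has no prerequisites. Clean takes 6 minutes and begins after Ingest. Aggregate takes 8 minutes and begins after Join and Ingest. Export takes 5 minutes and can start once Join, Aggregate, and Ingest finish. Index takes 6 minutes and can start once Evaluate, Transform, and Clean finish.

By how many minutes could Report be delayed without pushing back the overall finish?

2

Ingest→Join→Evaluate→Index = 6+9+9+6 = 30 sets the makespan at 30 minutes.
Report finishes as early as 28 and must finish by 30.
Slack of Report = 17 − 15 = 2 minutes.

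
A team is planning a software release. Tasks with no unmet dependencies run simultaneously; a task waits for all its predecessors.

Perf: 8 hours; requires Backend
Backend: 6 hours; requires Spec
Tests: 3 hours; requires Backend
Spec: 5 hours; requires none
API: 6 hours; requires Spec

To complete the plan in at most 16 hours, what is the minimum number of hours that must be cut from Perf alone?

3

Current finish: 19 hours; target: 16.
Perf is on every critical path, so each hour cut from Perf cuts the finish by one (this holds down to a finish of 14).
Need 19 − 16 = 3 hours off Perf → Perf becomes 5 hours, finish becomes 16.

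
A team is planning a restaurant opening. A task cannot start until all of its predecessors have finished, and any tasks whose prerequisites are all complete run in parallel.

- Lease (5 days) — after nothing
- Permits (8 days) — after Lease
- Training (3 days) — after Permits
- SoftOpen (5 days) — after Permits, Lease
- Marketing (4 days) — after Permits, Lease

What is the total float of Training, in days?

2

Critical path: Lease→Permits→SoftOpen = 5+8+5 = 18, so the finish is 18 days.
Training finishes as early as 16 and must finish by 18.
Slack of Training = 15 − 13 = 2 days.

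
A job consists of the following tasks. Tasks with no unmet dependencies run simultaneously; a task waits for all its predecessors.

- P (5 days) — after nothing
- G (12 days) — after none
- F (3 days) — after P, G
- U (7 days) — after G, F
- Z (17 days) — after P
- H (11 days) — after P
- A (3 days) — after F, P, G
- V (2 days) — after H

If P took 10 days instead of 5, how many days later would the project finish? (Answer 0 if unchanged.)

Actual critical path: P→Z = 5+17 = 22 ⇒ 22 days.
P is on the critical path; changing it to 10 makes that path 27 days.
No other chain overtakes it, so the finish is 27 days.
Change in finish: 27 − 22 = +5 days.

5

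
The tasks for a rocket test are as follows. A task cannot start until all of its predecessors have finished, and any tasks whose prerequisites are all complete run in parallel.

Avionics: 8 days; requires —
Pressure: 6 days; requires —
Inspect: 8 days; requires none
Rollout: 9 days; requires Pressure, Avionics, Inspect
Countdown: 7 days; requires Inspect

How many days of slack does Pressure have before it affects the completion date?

2

The longest chain is Avionics→Rollout = 8+9 = 17; overall finish 17 days.
Pressure finishes as early as 6 and must finish by 8.
So Pressure can slip 8 − 6 = 2 days.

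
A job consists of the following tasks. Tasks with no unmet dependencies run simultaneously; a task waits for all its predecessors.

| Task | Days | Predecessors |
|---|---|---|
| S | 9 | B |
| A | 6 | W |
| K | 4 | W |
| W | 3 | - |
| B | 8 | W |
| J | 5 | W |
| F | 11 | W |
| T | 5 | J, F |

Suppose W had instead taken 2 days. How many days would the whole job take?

As given, the longest chain is W→B→S = 3+8+9 = 20, so the finish is 20 days.
Since W is critical, the -1 change carries straight to that chain (now 19 days).
The critical path is still W→B→S; finish is now 19 days.

19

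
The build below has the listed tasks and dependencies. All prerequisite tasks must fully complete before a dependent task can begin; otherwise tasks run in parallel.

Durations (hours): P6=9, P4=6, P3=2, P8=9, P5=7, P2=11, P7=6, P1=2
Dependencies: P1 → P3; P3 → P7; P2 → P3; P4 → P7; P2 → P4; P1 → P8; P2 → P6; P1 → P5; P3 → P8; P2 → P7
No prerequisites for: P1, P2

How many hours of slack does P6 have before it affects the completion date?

3

The longest chain is P2→P4→P7 = 11+6+6 = 23; overall finish 23 hours.
The longest chain containing P6 totals 20 hours.
So P6 can slip 23 − 20 = 3 hours.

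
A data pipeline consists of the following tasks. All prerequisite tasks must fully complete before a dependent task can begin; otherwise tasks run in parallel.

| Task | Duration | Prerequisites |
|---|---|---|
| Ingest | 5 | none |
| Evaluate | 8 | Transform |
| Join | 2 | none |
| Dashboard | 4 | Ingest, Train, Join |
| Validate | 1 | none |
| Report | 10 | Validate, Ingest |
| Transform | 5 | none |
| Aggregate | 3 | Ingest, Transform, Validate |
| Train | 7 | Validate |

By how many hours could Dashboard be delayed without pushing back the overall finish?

3

The longest chain is Ingest→Report = 5+10 = 15; overall finish 15 hours.
Dashboard finishes as early as 12 and must finish by 15.
Slack of Dashboard = 11 − 8 = 3 hours.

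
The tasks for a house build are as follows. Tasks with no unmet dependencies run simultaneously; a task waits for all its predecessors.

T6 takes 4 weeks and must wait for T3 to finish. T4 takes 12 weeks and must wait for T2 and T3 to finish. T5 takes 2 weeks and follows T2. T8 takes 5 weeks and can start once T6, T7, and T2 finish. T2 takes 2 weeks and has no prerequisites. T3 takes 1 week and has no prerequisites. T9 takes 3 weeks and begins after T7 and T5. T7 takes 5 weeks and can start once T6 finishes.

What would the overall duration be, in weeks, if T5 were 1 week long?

15

The binding path is T3→T6→T7→T8 = 1+4+5+5 = 15; finish at 15 weeks.
T5 is off the critical path — its longest chain is 7 weeks, giving 8 of slack.
No other chain overtakes it, so the finish is 15 weeks.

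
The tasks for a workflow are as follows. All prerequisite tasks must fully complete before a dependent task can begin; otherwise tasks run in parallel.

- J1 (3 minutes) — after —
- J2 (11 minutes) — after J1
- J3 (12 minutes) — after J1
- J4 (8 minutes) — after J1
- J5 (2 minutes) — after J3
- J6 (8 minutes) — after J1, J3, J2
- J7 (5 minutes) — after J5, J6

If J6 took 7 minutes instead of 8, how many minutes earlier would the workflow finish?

Actual critical path: J1→J3→J6→J7 = 3+12+8+5 = 28 ⇒ 28 minutes.
Since J6 is critical, the -1 change carries straight to that chain (now 27 minutes).
No other chain overtakes it, so the finish is 27 minutes.
Change in finish: 27 − 28 = -1 minutes.

1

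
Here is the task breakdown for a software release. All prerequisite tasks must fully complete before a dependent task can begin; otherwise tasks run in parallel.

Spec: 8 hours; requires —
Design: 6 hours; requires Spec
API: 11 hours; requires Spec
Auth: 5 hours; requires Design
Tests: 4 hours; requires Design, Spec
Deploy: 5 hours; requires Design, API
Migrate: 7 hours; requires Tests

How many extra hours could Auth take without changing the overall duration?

The longest chain is Spec→Design→Tests→Migrate = 8+6+4+7 = 25; overall finish 25 hours.
Auth finishes as early as 19 and must finish by 25.
So Auth can slip 25 − 19 = 6 hours.

6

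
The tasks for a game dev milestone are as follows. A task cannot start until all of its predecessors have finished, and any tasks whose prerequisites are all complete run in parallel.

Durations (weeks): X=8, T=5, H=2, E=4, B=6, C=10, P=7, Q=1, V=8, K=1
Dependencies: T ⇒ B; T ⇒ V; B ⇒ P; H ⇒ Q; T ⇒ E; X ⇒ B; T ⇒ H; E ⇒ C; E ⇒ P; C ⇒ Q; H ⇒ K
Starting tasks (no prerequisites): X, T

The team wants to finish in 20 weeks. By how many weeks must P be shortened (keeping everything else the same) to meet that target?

1

Current finish: 21 weeks; target: 20.
P is on every critical path, so each week cut from P cuts the finish by one (this holds down to a finish of 20).
Need 21 − 20 = 1 week off P → P becomes 6 weeks, finish becomes 20.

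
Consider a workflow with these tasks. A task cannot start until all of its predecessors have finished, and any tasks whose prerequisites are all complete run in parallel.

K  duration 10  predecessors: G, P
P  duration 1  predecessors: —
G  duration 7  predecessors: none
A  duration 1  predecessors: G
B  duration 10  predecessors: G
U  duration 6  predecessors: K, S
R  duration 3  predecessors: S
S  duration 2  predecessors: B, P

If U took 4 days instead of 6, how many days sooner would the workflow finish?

The binding path is G→B→S→U = 7+10+2+6 = 25; finish at 25 days.
U lies on that path, so at 4 days the path becomes 23 days.
The critical path is still G→B→S→U; finish is now 23 days.
Change in finish: 23 − 25 = -2 days.

2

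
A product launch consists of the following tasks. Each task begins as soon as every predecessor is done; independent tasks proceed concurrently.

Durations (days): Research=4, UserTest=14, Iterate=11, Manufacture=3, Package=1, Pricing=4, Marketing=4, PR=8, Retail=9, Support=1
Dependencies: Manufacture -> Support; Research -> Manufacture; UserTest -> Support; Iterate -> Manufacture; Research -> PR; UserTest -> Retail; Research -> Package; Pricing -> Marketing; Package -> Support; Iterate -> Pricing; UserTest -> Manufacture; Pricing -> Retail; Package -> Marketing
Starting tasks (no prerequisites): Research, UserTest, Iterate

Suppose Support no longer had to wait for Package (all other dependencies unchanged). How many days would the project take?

With the dependency in place, Iterate→Pricing→Retail = 11+4+9 = 24 sets the finish at 24 days.
Dropping Package→Support doesn't change Support's earliest start (17); another predecessor still binds.
The longest chain is now Iterate→Pricing→Retail = 11+4+9 = 24, so the project takes 24 days.

24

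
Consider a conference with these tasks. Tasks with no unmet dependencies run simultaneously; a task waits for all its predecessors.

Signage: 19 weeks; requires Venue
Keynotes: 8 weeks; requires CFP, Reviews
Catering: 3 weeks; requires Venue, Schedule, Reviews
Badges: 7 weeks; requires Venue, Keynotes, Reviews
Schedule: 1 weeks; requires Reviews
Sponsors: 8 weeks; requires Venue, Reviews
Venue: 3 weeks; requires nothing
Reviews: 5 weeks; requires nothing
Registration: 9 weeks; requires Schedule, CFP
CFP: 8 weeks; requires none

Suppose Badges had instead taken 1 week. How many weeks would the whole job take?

22

The binding path is CFP→Keynotes→Badges = 8+8+7 = 23; finish at 23 weeks.
Badges is on the critical path; changing it to 1 makes that path 17 weeks.
The binding chain switches to Venue→Signage = 3+19 = 22; finish 22 weeks.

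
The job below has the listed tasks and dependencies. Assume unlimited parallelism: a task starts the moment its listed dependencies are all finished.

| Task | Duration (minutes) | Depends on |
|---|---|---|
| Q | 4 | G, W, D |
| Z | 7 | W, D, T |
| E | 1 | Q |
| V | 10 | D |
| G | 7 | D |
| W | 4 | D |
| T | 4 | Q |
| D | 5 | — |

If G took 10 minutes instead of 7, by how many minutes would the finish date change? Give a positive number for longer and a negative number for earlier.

As given, the longest chain is D→G→Q→T→Z = 5+7+4+4+7 = 27, so the finish is 27 minutes.
G is on the critical path; changing it to 10 makes that path 30 minutes.
The critical path is still D→G→Q→T→Z; finish is now 30 minutes.
Change in finish: 30 − 27 = +3 minutes.

3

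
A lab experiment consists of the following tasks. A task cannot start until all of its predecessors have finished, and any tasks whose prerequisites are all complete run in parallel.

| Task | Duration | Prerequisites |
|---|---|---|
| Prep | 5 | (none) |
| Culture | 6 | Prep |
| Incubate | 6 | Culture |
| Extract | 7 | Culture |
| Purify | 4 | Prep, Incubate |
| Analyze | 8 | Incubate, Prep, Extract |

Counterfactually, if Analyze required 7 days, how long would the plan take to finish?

Actual critical path: Prep→Culture→Extract→Analyze = 5+6+7+8 = 26 ⇒ 26 days.
Analyze is on the critical path; changing it to 7 makes that path 25 days.
That remains the longest chain; total 25 days.

25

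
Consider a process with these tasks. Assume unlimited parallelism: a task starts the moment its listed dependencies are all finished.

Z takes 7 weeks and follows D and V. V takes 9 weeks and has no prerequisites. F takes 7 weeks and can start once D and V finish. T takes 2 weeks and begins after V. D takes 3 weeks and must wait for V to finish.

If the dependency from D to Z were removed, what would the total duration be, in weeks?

19

Before: longest chain V→D→F = 9+3+7 = 19, finish 19.
Without D→Z, Z's earliest start moves from 12 to 9.
The longest chain is now V→D→F = 9+3+7 = 19, so the project takes 19 weeks.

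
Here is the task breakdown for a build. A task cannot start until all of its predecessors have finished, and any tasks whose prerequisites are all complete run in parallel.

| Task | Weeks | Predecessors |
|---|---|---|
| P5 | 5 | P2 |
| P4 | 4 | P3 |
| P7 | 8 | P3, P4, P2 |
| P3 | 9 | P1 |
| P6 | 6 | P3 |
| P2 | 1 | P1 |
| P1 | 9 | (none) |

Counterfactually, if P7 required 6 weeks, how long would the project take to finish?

28

Actual critical path: P1→P3→P4→P7 = 9+9+4+8 = 30 ⇒ 30 weeks.
Since P7 is critical, the -2 change carries straight to that chain (now 28 weeks).
That remains the longest chain; total 28 weeks.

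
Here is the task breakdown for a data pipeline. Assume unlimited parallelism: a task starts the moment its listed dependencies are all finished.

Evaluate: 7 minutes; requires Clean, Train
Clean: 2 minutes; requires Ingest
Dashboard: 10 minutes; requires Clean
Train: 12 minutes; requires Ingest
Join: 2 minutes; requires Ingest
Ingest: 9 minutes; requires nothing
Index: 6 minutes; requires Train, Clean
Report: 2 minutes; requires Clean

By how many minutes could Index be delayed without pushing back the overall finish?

Ingest→Train→Evaluate = 9+12+7 = 28 sets the makespan at 28 minutes.
Index finishes as early as 27 and must finish by 28.
Slack of Index = 22 − 21 = 1 minute.

1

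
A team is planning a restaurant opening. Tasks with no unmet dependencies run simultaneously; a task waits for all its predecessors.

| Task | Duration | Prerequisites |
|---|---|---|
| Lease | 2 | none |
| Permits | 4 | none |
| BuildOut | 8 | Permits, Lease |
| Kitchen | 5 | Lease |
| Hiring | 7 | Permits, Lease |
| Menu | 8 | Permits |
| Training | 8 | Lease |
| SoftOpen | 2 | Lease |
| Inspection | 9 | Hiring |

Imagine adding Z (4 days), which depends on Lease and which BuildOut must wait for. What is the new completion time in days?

Originally the job takes 20 days.
With Z inserted, BuildOut now waits for max(Permits, Lease, Z).
New critical path: Permits→Hiring→Inspection = 4+7+9 = 20 ⇒ 20 days.

20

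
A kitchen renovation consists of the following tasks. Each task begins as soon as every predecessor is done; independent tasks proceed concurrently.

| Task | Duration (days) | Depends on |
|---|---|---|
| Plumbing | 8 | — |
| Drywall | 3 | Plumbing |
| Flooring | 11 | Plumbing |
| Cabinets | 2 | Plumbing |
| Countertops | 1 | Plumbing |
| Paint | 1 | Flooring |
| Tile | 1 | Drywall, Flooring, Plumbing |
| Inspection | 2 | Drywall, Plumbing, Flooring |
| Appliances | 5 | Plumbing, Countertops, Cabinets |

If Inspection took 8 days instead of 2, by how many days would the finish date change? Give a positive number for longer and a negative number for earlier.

Critical path before the change: Plumbing→Flooring→Inspection = 8+11+2 = 21 giving 21 days.
Inspection is on the critical path; changing it to 8 makes that path 27 days.
No other chain overtakes it, so the finish is 27 days.
Change in finish: 27 − 21 = +6 days.

6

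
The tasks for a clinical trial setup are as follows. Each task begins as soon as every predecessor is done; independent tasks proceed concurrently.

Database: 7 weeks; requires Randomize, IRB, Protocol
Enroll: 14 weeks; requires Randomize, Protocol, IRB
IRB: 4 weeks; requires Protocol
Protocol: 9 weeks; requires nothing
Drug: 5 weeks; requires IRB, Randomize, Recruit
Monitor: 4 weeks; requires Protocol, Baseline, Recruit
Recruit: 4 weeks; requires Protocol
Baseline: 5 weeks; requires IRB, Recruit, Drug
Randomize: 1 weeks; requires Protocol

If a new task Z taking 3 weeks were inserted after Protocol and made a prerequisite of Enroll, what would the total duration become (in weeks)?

27

Originally the schedule takes 27 weeks.
With Z inserted, Enroll now waits for max(Randomize, Protocol, IRB, Z).
New critical path: Protocol→IRB→Drug→Baseline→Monitor = 9+4+5+5+4 = 27 ⇒ 27 weeks.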